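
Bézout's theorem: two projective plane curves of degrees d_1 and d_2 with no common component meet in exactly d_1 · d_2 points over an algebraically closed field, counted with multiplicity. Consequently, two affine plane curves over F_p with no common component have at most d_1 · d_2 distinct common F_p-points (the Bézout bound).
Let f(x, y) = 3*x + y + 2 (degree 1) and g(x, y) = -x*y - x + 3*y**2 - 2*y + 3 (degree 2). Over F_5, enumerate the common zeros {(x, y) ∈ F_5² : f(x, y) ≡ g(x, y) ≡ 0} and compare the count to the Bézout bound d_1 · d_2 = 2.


Common zeros: {(2, 2)}; count = 1; Bézout bound = 2.

deg(f) = 1, deg(g) = 2, so Bézout bound = 2.
Scan x ∈ F_5. For each x, list the y ∈ F_5 with f(x, y) ≡ 0 and those with g(x, y) ≡ 0 (mod 5); the common zeros in that column are the intersection.
  x = 0: f ≡ 0 at y ∈ {3}; g ≡ 0 at y ∈ ∅; common: ∅.
  x = 1: f ≡ 0 at y ∈ {0}; g ≡ 0 at y ∈ {3}; common: ∅.
  x = 2: f ≡ 0 at y ∈ {2}; g ≡ 0 at y ∈ {1, 2}; common: {2}.
  x = 3: f ≡ 0 at y ∈ {4}; g ≡ 0 at y ∈ {0}; common: ∅.
  x = 4: f ≡ 0 at y ∈ {1}; g ≡ 0 at y ∈ ∅; common: ∅.
Collecting: common zeros = {(2, 2)}, so the count is 1.
Comparison with the Bézout bound: 1 ≤ 2 = deg(f)·deg(g), as expected for curves with no common component (the affine F_5-count falls short of the bound because intersections may lie at infinity, over extension fields, or carry multiplicity).


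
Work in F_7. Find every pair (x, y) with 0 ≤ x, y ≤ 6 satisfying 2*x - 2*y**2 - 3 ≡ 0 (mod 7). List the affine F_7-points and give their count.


Affine F_7-points: {(0, 3), (0, 4), (2, 2), (2, 5), (5, 0), (6, 1), (6, 6)}; count = 7.

For each of the 49 pairs (x, y) ∈ F_7², evaluate f(x, y) mod 7. Record the zeros.
  x = 0: [0↦4, 1↦2, 2↦3, 3↦0, 4↦0, 5↦3, 6↦2]  zeros at y ∈ {3, 4}
  x = 1: [0↦6, 1↦4, 2↦5, 3↦2, 4↦2, 5↦5, 6↦4]  zeros at y ∈ ∅
  x = 2: [0↦1, 1↦6, 2↦0, 3↦4, 4↦4, 5↦0, 6↦6]  zeros at y ∈ {2, 5}
  x = 3: [0↦3, 1↦1, 2↦2, 3↦6, 4↦6, 5↦2, 6↦1]  zeros at y ∈ ∅
  x = 4: [0↦5, 1↦3, 2↦4, 3↦1, 4↦1, 5↦4, 6↦3]  zeros at y ∈ ∅
  x = 5: [0↦0, 1↦5, 2↦6, 3↦3, 4↦3, 5↦6, 6↦5]  zeros at y ∈ {0}
  x = 6: [0↦2, 1↦0, 2↦1, 3↦5, 4↦5, 5↦1, 6↦0]  zeros at y ∈ {1, 6}
Collecting zeros: affine points = {(0, 3), (0, 4), (2, 2), (2, 5), (5, 0), (6, 1), (6, 6)}.
Total count |C(F_7)_aff| = 7.


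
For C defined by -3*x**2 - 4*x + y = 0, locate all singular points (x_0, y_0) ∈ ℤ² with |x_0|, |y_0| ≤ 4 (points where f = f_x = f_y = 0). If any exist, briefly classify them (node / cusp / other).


No singular points in the scanned grid; C is smooth there.

Compute partial derivatives:
  f_x = -6*x - 4.
  f_y = 1.
f_y = 1 is a nonzero constant, so f_y never vanishes: no point (x, y) can satisfy f = f_x = f_y = 0. In particular no (x, y) ∈ {−4, ..., 4}² is singular; the curve is smooth.


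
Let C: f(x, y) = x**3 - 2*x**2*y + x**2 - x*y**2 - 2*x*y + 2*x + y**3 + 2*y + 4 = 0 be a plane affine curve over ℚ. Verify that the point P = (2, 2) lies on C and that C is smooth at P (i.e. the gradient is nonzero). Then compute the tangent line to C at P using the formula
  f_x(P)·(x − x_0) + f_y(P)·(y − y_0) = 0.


Tangent line at P: -6*x - 6*y + 24 = 0.

Step 1: f(2, 2) = 0, so P lies on C.
Step 2: partial derivatives
  f_x(x, y) = 3*x**2 - 4*x*y + 2*x - y**2 - 2*y + 2, f_y(x, y) = -2*x**2 - 2*x*y - 2*x + 3*y**2 + 2.
  f_x(P) = -6, f_y(P) = -6 (gradient nonzero, so P is smooth).
Step 3: tangent line at P: -6·(x − 2) + -6·(y − 2) = 0.
Expanding: -6*x - 6*y + 24 = 0.


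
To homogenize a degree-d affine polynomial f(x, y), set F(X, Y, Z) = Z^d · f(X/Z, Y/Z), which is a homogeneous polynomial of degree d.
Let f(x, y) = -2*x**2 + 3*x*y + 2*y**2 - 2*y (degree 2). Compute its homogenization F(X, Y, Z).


F(X, Y, Z) = -2*X**2 + 3*X*Y + 2*Y**2 - 2*Y*Z

deg(f) = 2.
Substitute x = X/Z, y = Y/Z into f, then multiply by Z^2.
  monomial -2·x^2·y^0 ↦ -2·X^2·Y^0·Z^0.
  monomial 3·x^1·y^1 ↦ 3·X^1·Y^1·Z^0.
  monomial 2·x^0·y^2 ↦ 2·X^0·Y^2·Z^0.
  monomial -2·x^0·y^1 ↦ -2·X^0·Y^1·Z^1.
Collecting: F(X, Y, Z) = -2*X**2 + 3*X*Y + 2*Y**2 - 2*Y*Z.


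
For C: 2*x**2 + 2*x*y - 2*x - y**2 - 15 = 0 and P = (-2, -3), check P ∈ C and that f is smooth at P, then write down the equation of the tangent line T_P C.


Tangent line at P: -16*x + 2*y - 26 = 0.

Step 1: f(-2, -3) = 0, so P lies on C.
Step 2: partial derivatives
  f_x(x, y) = 4*x + 2*y - 2, f_y(x, y) = 2*x - 2*y.
  f_x(P) = -16, f_y(P) = 2 (gradient nonzero, so P is smooth).
Step 3: tangent line at P: -16·(x − -2) + 2·(y − -3) = 0.
Expanding: -16*x + 2*y - 26 = 0.


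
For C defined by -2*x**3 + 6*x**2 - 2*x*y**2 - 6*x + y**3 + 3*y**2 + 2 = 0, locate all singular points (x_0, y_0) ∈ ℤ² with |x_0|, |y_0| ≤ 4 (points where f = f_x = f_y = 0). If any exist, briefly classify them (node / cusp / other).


Singular points: {(1, 0)}; classification: cusp.

Compute partial derivatives:
  f_x = -6*x**2 + 12*x - 2*y**2 - 6.
  f_y = -4*x*y + 3*y**2 + 6*y.
Scan x_0 ∈ {−4, ..., 4}. For each x_0, f_y(x_0, y) is a polynomial in y; find its integer roots y ∈ {−4, ..., 4}, then test f_x and f at those candidates.
  x = -4: f_y(-4, y) = 3*y**2 + 22*y; vanishes at y ∈ {0}. (-4, 0): f_x = -150 ≠ 0.
  x = -3: f_y(-3, y) = 3*y**2 + 18*y; vanishes at y ∈ {0}. (-3, 0): f_x = -96 ≠ 0.
  x = -2: f_y(-2, y) = 3*y**2 + 14*y; vanishes at y ∈ {0}. (-2, 0): f_x = -54 ≠ 0.
  x = -1: f_y(-1, y) = 3*y**2 + 10*y; vanishes at y ∈ {0}. (-1, 0): f_x = -24 ≠ 0.
  x = 0: f_y(0, y) = 3*y**2 + 6*y; vanishes at y ∈ {-2, 0}. (0, -2): f_x = -14 ≠ 0; (0, 0): f_x = -6 ≠ 0.
  x = 1: f_y(1, y) = 3*y**2 + 2*y; vanishes at y ∈ {0}. (1, 0): f_x = 0, f = 0 — SINGULAR.
  x = 2: f_y(2, y) = 3*y**2 - 2*y; vanishes at y ∈ {0}. (2, 0): f_x = -6 ≠ 0.
  x = 3: f_y(3, y) = 3*y**2 - 6*y; vanishes at y ∈ {0, 2}. (3, 0): f_x = -24 ≠ 0; (3, 2): f_x = -32 ≠ 0.
  x = 4: f_y(4, y) = 3*y**2 - 10*y; vanishes at y ∈ {0}. (4, 0): f_x = -54 ≠ 0.
Only singular point on the grid: (1, 0).
Classify: substitute x = 1 + u, y = 0 + v and expand: f = -2*u**3 - 2*u*v**2 + v**3 + v**2.
No constant or linear terms (consistent with a singular point). Quadratic part: v**2. Cubic part: -2*u**3 - 2*u*v**2 + v**3.
The quadratic part v**2 is a perfect square, so there is a single (double) tangent line v = 0, i.e. y = 0. Restricting the cubic part to that line (v = 0) leaves -2*u**3 ≠ 0, so f is not divisible by v and the branch is v² ≈ 2*u**3 to lowest order — this is a cusp.
Classification: cusp.


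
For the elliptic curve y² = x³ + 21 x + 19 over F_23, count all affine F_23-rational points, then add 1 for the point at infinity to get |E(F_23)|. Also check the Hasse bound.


Affine points = {(1, 8), (1, 15), (2, 0), (4, 11), (4, 12), (6, 4), (6, 19), (7, 7), (7, 16), (8, 3), (8, 20), (15, 11), (15, 12), (16, 9), (16, 14), (19, 3), (19, 20)}; affine count = 17; |E(F_23)| = 18.

Discriminant check: Δ ∝ 4a³ + 27b² = 4·21³ + 27·19² = 4·9261 + 27·361 ≡ 9 (mod 23). Nonzero ⇒ E is nonsingular.
For each x ∈ F_23, compute rhs = x³ + 21·x + 19 mod 23, then count y ∈ F_23 with y² ≡ rhs.
  x = 0: rhs = 19, matching y values: none (0 points).
  x = 1: rhs = 18, matching y values: 8, 15 (2 points).
  x = 2: rhs = 0, matching y values: 0 (1 points).
  x = 3: rhs = 17, matching y values: none (0 points).
  x = 4: rhs = 6, matching y values: 11, 12 (2 points).
  x = 5: rhs = 19, matching y values: none (0 points).
  x = 6: rhs = 16, matching y values: 4, 19 (2 points).
  x = 7: rhs = 3, matching y values: 7, 16 (2 points).
  x = 8: rhs = 9, matching y values: 3, 20 (2 points).
  x = 9: rhs = 17, matching y values: none (0 points).
  x = 10: rhs = 10, matching y values: none (0 points).
  x = 11: rhs = 17, matching y values: none (0 points).
  x = 12: rhs = 21, matching y values: none (0 points).
  x = 13: rhs = 5, matching y values: none (0 points).
  x = 14: rhs = 21, matching y values: none (0 points).
  x = 15: rhs = 6, matching y values: 11, 12 (2 points).
  x = 16: rhs = 12, matching y values: 9, 14 (2 points).
  x = 17: rhs = 22, matching y values: none (0 points).
  x = 18: rhs = 19, matching y values: none (0 points).
  x = 19: rhs = 9, matching y values: 3, 20 (2 points).
  x = 20: rhs = 21, matching y values: none (0 points).
  x = 21: rhs = 15, matching y values: none (0 points).
  x = 22: rhs = 20, matching y values: none (0 points).
Total affine count: 17.
Full point count |E(F_23)| = 17 + 1 = 18.
Hasse bound: |18 − (23+1)| = |-6| = 6 ≤ 2√23 ≈ 9.5917 ✓.


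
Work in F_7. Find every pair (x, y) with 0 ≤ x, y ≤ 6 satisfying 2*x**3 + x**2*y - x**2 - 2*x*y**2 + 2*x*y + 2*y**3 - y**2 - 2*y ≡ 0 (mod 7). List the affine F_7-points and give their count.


Affine F_7-points: {(0, 0), (1, 2), (2, 4), (4, 0)}; count = 4.

For each of the 49 pairs (x, y) ∈ F_7², evaluate f(x, y) mod 7. Record the zeros.
  x = 0: [0↦0, 1↦6, 2↦1, 3↦4, 4↦6, 5↦5, 6↦6]  zeros at y ∈ {0}
  x = 1: [0↦1, 1↦1, 2↦0, 3↦3, 4↦1, 5↦6, 6↦2]  zeros at y ∈ {2}
  x = 2: [0↦5, 1↦1, 2↦6, 3↦4, 4↦0, 5↦6, 6↦6]  zeros at y ∈ {4}
  x = 3: [0↦3, 1↦4, 2↦3, 3↦5, 4↦1, 5↦3, 6↦2]  zeros at y ∈ ∅
  x = 4: [0↦0, 1↦1, 2↦3, 3↦4, 4↦2, 5↦2, 6↦2]  zeros at y ∈ {0}
  x = 5: [0↦1, 1↦4, 2↦4, 3↦6, 4↦1, 5↦1, 6↦4]  zeros at y ∈ ∅
  x = 6: [0↦4, 1↦4, 2↦4, 3↦2, 4↦3, 5↦5, 6↦6]  zeros at y ∈ ∅
Collecting zeros: affine points = {(0, 0), (1, 2), (2, 4), (4, 0)}.
Total count |C(F_7)_aff| = 4.


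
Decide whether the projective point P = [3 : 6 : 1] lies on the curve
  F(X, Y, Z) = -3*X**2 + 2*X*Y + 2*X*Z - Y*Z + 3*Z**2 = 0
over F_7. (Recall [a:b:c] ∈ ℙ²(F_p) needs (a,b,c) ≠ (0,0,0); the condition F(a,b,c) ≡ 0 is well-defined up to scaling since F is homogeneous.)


F(3,6,1) ≡ 5 (mod 7); P is NOT on the curve.

Evaluate F(3, 6, 1) term-by-term (mod 7).
  -3*X**2 ↦ -3·9·1·1 = -27
  2*X*Y ↦ 2·3·6·1 = 36
  2*X*Z ↦ 2·3·1·1 = 6
  -Y*Z ↦ -1·1·6·1 = -6
  3*Z**2 ↦ 3·1·1·1 = 3
Sum: F(3, 6, 1) = (-27) + (36) + (6) + (-6) + (3) = 12.
Reducing mod 7: 12 ≡ 5 (mod 7).
Since F(a, b, c) ≡ 5 ≠ 0 (mod 7), P does NOT lie on the curve.


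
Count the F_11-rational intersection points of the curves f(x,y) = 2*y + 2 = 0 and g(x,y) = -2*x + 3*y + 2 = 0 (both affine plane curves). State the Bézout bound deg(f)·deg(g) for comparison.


Common zeros: {(5, 10)}; count = 1; Bézout bound = 1.

deg(f) = 1, deg(g) = 1, so Bézout bound = 1.
Scan x ∈ F_11. For each x, list the y ∈ F_11 with f(x, y) ≡ 0 and those with g(x, y) ≡ 0 (mod 11); the common zeros in that column are the intersection.
  x = 0: f ≡ 0 at y ∈ {10}; g ≡ 0 at y ∈ {3}; common: ∅.
  x = 1: f ≡ 0 at y ∈ {10}; g ≡ 0 at y ∈ {0}; common: ∅.
  x = 2: f ≡ 0 at y ∈ {10}; g ≡ 0 at y ∈ {8}; common: ∅.
  x = 3: f ≡ 0 at y ∈ {10}; g ≡ 0 at y ∈ {5}; common: ∅.
  x = 4: f ≡ 0 at y ∈ {10}; g ≡ 0 at y ∈ {2}; common: ∅.
  x = 5: f ≡ 0 at y ∈ {10}; g ≡ 0 at y ∈ {10}; common: {10}.
  x = 6: f ≡ 0 at y ∈ {10}; g ≡ 0 at y ∈ {7}; common: ∅.
  x = 7: f ≡ 0 at y ∈ {10}; g ≡ 0 at y ∈ {4}; common: ∅.
  x = 8: f ≡ 0 at y ∈ {10}; g ≡ 0 at y ∈ {1}; common: ∅.
  x = 9: f ≡ 0 at y ∈ {10}; g ≡ 0 at y ∈ {9}; common: ∅.
  x = 10: f ≡ 0 at y ∈ {10}; g ≡ 0 at y ∈ {6}; common: ∅.
Collecting: common zeros = {(5, 10)}, so the count is 1.
Comparison with the Bézout bound: 1 ≤ 1 = deg(f)·deg(g), as expected for curves with no common component (the bound is attained).


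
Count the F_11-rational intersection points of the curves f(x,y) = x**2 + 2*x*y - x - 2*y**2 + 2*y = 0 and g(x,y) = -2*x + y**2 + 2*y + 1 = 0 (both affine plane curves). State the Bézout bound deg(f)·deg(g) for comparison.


Common zeros: ∅; count = 0; Bézout bound = 4.

deg(f) = 2, deg(g) = 2, so Bézout bound = 4.
Scan x ∈ F_11. For each x, list the y ∈ F_11 with f(x, y) ≡ 0 and those with g(x, y) ≡ 0 (mod 11); the common zeros in that column are the intersection.
  x = 0: f ≡ 0 at y ∈ {0, 1}; g ≡ 0 at y ∈ {10}; common: ∅.
  x = 1: f ≡ 0 at y ∈ {0, 2}; g ≡ 0 at y ∈ ∅; common: ∅.
  x = 2: f ≡ 0 at y ∈ ∅; g ≡ 0 at y ∈ {1, 8}; common: ∅.
  x = 3: f ≡ 0 at y ∈ ∅; g ≡ 0 at y ∈ ∅; common: ∅.
  x = 4: f ≡ 0 at y ∈ {6, 10}; g ≡ 0 at y ∈ ∅; common: ∅.
  x = 5: f ≡ 0 at y ∈ ∅; g ≡ 0 at y ∈ ∅; common: ∅.
  x = 6: f ≡ 0 at y ∈ ∅; g ≡ 0 at y ∈ {0, 9}; common: ∅.
  x = 7: f ≡ 0 at y ∈ {2, 6}; g ≡ 0 at y ∈ {4, 5}; common: ∅.
  x = 8: f ≡ 0 at y ∈ ∅; g ≡ 0 at y ∈ {3, 6}; common: ∅.
  x = 9: f ≡ 0 at y ∈ ∅; g ≡ 0 at y ∈ ∅; common: ∅.
  x = 10: f ≡ 0 at y ∈ {1, 10}; g ≡ 0 at y ∈ {2, 7}; common: ∅.
Collecting: common zeros = ∅, so the count is 0.
Comparison with the Bézout bound: 0 ≤ 4 = deg(f)·deg(g), as expected for curves with no common component (the affine F_11-count falls short of the bound because intersections may lie at infinity, over extension fields, or carry multiplicity).


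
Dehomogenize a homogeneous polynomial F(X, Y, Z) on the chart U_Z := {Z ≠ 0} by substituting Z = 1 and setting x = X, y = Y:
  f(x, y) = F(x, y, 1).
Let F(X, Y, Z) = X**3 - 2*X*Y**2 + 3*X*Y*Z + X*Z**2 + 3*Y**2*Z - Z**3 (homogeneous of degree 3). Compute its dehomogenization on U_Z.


f(x, y) = x**3 - 2*x*y**2 + 3*x*y + x + 3*y**2 - 1

On U_Z we set Z = 1. Each monomial c·X^i·Y^j·Z^k in F becomes c·x^i·y^j·1^k = c·x^i·y^j.
Substituting Z = 1: F(X, Y, 1) = x**3 - 2*x*y**2 + 3*x*y + x + 3*y**2 - 1.
Note: deg(f) ≤ deg(F) = 3; strict inequality happens when F is divisible by Z (lost terms).


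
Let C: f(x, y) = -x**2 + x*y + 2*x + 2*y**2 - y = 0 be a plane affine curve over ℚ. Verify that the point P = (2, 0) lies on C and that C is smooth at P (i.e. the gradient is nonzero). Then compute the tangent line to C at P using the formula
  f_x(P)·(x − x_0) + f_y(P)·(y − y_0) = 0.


Tangent line at P: -2*x + y + 4 = 0.

Step 1: f(2, 0) = 0, so P lies on C.
Step 2: partial derivatives
  f_x(x, y) = -2*x + y + 2, f_y(x, y) = x + 4*y - 1.
  f_x(P) = -2, f_y(P) = 1 (gradient nonzero, so P is smooth).
Step 3: tangent line at P: -2·(x − 2) + 1·(y − 0) = 0.
Expanding: -2*x + y + 4 = 0.


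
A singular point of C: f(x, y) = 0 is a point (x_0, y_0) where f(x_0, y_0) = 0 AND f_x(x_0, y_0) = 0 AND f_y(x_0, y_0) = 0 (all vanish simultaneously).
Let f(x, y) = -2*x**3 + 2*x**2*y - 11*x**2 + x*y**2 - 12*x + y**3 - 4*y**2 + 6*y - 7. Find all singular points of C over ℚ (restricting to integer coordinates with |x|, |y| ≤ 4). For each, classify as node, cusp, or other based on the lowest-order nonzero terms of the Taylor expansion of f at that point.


Singular points: {(-1, 2)}; classification: node.

Compute partial derivatives:
  f_x = -6*x**2 + 4*x*y - 22*x + y**2 - 12.
  f_y = 2*x**2 + 2*x*y + 3*y**2 - 8*y + 6.
Scan x_0 ∈ {−4, ..., 4}. For each x_0, f_y(x_0, y) is a polynomial in y; find its integer roots y ∈ {−4, ..., 4}, then test f_x and f at those candidates.
  x = -4: f_y(-4, y) = 3*y**2 - 16*y + 38; no integer root y with |y| ≤ 4.
  x = -3: f_y(-3, y) = 3*y**2 - 14*y + 24; no integer root y with |y| ≤ 4.
  x = -2: f_y(-2, y) = 3*y**2 - 12*y + 14; no integer root y with |y| ≤ 4.
  x = -1: f_y(-1, y) = 3*y**2 - 10*y + 8; vanishes at y ∈ {2}. (-1, 2): f_x = 0, f = 0 — SINGULAR.
  x = 0: f_y(0, y) = 3*y**2 - 8*y + 6; no integer root y with |y| ≤ 4.
  x = 1: f_y(1, y) = 3*y**2 - 6*y + 8; no integer root y with |y| ≤ 4.
  x = 2: f_y(2, y) = 3*y**2 - 4*y + 14; no integer root y with |y| ≤ 4.
  x = 3: f_y(3, y) = 3*y**2 - 2*y + 24; no integer root y with |y| ≤ 4.
  x = 4: f_y(4, y) = 3*y**2 + 38; no integer root y with |y| ≤ 4.
Only singular point on the grid: (-1, 2).
Classify: substitute x = -1 + u, y = 2 + v and expand: f = -2*u**3 + 2*u**2*v - u**2 + u*v**2 + v**3 + v**2.
No constant or linear terms (consistent with a singular point). Quadratic part: -u**2 + v**2. Cubic part: -2*u**3 + 2*u**2*v + u*v**2 + v**3.
The quadratic part v**2 - u**2 = (v − u)(v + u) splits into two distinct linear factors, so there are two distinct tangent lines y − 2 = ±(x − -1) — this is a node (ordinary double point).
Classification: node.


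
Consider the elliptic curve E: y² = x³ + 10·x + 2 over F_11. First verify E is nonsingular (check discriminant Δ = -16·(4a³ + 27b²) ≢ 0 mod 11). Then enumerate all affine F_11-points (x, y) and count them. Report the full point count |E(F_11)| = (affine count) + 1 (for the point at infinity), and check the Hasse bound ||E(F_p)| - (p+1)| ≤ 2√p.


Affine points = {(3, 2), (3, 9), (5, 1), (5, 10), (6, 5), (6, 6), (8, 0)}; affine count = 7; |E(F_11)| = 8.

Discriminant check: Δ ∝ 4a³ + 27b² = 4·10³ + 27·2² = 4·1000 + 27·4 ≡ 5 (mod 11). Nonzero ⇒ E is nonsingular.
For each x ∈ F_11, compute rhs = x³ + 10·x + 2 mod 11, then count y ∈ F_11 with y² ≡ rhs.
  x = 0: rhs = 2, matching y values: none (0 points).
  x = 1: rhs = 2, matching y values: none (0 points).
  x = 2: rhs = 8, matching y values: none (0 points).
  x = 3: rhs = 4, matching y values: 2, 9 (2 points).
  x = 4: rhs = 7, matching y values: none (0 points).
  x = 5: rhs = 1, matching y values: 1, 10 (2 points).
  x = 6: rhs = 3, matching y values: 5, 6 (2 points).
  x = 7: rhs = 8, matching y values: none (0 points).
  x = 8: rhs = 0, matching y values: 0 (1 points).
  x = 9: rhs = 7, matching y values: none (0 points).
  x = 10: rhs = 2, matching y values: none (0 points).
Total affine count: 7.
Full point count |E(F_11)| = 7 + 1 = 8.
Hasse bound: |8 − (11+1)| = |-4| = 4 ≤ 2√11 ≈ 6.6332 ✓.


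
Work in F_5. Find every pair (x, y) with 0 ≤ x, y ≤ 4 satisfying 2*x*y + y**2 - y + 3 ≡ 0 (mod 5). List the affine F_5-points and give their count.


Affine F_5-points: {(0, 2), (0, 4), (1, 1), (1, 3)}; count = 4.

For each of the 25 pairs (x, y) ∈ F_5², evaluate f(x, y) mod 5. Record the zeros.
  x = 0: [0↦3, 1↦3, 2↦0, 3↦4, 4↦0]  zeros at y ∈ {2, 4}
  x = 1: [0↦3, 1↦0, 2↦4, 3↦0, 4↦3]  zeros at y ∈ {1, 3}
  x = 2: [0↦3, 1↦2, 2↦3, 3↦1, 4↦1]  zeros at y ∈ ∅
  x = 3: [0↦3, 1↦4, 2↦2, 3↦2, 4↦4]  zeros at y ∈ ∅
  x = 4: [0↦3, 1↦1, 2↦1, 3↦3, 4↦2]  zeros at y ∈ ∅
Collecting zeros: affine points = {(0, 2), (0, 4), (1, 1), (1, 3)}.
Total count |C(F_5)_aff| = 4.


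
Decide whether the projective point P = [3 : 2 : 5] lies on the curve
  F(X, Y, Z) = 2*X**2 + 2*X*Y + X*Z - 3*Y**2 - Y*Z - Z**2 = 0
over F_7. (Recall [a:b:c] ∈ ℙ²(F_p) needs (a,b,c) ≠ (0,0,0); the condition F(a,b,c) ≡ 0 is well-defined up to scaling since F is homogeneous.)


F(3,2,5) ≡ 5 (mod 7); P is NOT on the curve.

Evaluate F(3, 2, 5) term-by-term (mod 7).
  2*X**2 ↦ 2·9·1·1 = 18
  2*X*Y ↦ 2·3·2·1 = 12
  X*Z ↦ 1·3·1·5 = 15
  -3*Y**2 ↦ -3·1·4·1 = -12
  -Y*Z ↦ -1·1·2·5 = -10
  -Z**2 ↦ -1·1·1·25 = -25
Sum: F(3, 2, 5) = (18) + (12) + (15) + (-12) + (-10) + (-25) = -2.
Reducing mod 7: -2 ≡ 5 (mod 7).
Since F(a, b, c) ≡ 5 ≠ 0 (mod 7), P does NOT lie on the curve.


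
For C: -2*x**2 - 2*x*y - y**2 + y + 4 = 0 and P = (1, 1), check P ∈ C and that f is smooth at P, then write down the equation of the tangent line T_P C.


Tangent line at P: -6*x - 3*y + 9 = 0.

Step 1: f(1, 1) = 0, so P lies on C.
Step 2: partial derivatives
  f_x(x, y) = -4*x - 2*y, f_y(x, y) = -2*x - 2*y + 1.
  f_x(P) = -6, f_y(P) = -3 (gradient nonzero, so P is smooth).
Step 3: tangent line at P: -6·(x − 1) + -3·(y − 1) = 0.
Expanding: -6*x - 3*y + 9 = 0.


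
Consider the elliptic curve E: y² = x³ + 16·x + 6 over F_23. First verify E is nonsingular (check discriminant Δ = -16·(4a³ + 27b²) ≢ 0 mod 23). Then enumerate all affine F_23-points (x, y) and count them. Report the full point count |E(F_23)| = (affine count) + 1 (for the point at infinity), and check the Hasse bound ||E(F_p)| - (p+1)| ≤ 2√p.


Affine points = {(0, 11), (0, 12), (1, 0), (2, 0), (3, 9), (3, 14), (5, 2), (5, 21), (7, 1), (7, 22), (8, 5), (8, 18), (10, 4), (10, 19), (11, 8), (11, 15), (17, 4), (17, 19), (18, 10), (18, 13), (19, 4), (19, 19), (20, 0), (21, 9), (21, 14), (22, 9), (22, 14)}; affine count = 27; |E(F_23)| = 28.

Discriminant check: Δ ∝ 4a³ + 27b² = 4·16³ + 27·6² = 4·4096 + 27·36 ≡ 14 (mod 23). Nonzero ⇒ E is nonsingular.
For each x ∈ F_23, compute rhs = x³ + 16·x + 6 mod 23, then count y ∈ F_23 with y² ≡ rhs.
  x = 0: rhs = 6, matching y values: 11, 12 (2 points).
  x = 1: rhs = 0, matching y values: 0 (1 points).
  x = 2: rhs = 0, matching y values: 0 (1 points).
  x = 3: rhs = 12, matching y values: 9, 14 (2 points).
  x = 4: rhs = 19, matching y values: none (0 points).
  x = 5: rhs = 4, matching y values: 2, 21 (2 points).
  x = 6: rhs = 19, matching y values: none (0 points).
  x = 7: rhs = 1, matching y values: 1, 22 (2 points).
  x = 8: rhs = 2, matching y values: 5, 18 (2 points).
  x = 9: rhs = 5, matching y values: none (0 points).
  x = 10: rhs = 16, matching y values: 4, 19 (2 points).
  x = 11: rhs = 18, matching y values: 8, 15 (2 points).
  x = 12: rhs = 17, matching y values: none (0 points).
  x = 13: rhs = 19, matching y values: none (0 points).
  x = 14: rhs = 7, matching y values: none (0 points).
  x = 15: rhs = 10, matching y values: none (0 points).
  x = 16: rhs = 11, matching y values: none (0 points).
  x = 17: rhs = 16, matching y values: 4, 19 (2 points).
  x = 18: rhs = 8, matching y values: 10, 13 (2 points).
  x = 19: rhs = 16, matching y values: 4, 19 (2 points).
  x = 20: rhs = 0, matching y values: 0 (1 points).
  x = 21: rhs = 12, matching y values: 9, 14 (2 points).
  x = 22: rhs = 12, matching y values: 9, 14 (2 points).
Total affine count: 27.
Full point count |E(F_23)| = 27 + 1 = 28.
Hasse bound: |28 − (23+1)| = |4| = 4 ≤ 2√23 ≈ 9.5917 ✓.


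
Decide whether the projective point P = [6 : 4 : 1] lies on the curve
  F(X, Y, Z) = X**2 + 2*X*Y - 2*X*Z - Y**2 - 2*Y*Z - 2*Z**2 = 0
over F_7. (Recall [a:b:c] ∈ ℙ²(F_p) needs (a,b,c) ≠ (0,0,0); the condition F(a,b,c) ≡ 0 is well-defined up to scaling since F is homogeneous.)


F(6,4,1) ≡ 4 (mod 7); P is NOT on the curve.

Evaluate F(6, 4, 1) term-by-term (mod 7).
  X**2 ↦ 1·36·1·1 = 36
  2*X*Y ↦ 2·6·4·1 = 48
  -2*X*Z ↦ -2·6·1·1 = -12
  -Y**2 ↦ -1·1·16·1 = -16
  -2*Y*Z ↦ -2·1·4·1 = -8
  -2*Z**2 ↦ -2·1·1·1 = -2
Sum: F(6, 4, 1) = (36) + (48) + (-12) + (-16) + (-8) + (-2) = 46.
Reducing mod 7: 46 ≡ 4 (mod 7).
Since F(a, b, c) ≡ 4 ≠ 0 (mod 7), P does NOT lie on the curve.


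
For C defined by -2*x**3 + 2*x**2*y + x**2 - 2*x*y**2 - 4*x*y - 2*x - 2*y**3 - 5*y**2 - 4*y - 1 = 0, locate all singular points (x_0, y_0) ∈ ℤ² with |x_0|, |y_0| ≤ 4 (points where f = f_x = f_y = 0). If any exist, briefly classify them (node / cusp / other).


Singular points: {(0, -1)}; classification: node.

Compute partial derivatives:
  f_x = -6*x**2 + 4*x*y + 2*x - 2*y**2 - 4*y - 2.
  f_y = 2*x**2 - 4*x*y - 4*x - 6*y**2 - 10*y - 4.
Scan x_0 ∈ {−4, ..., 4}. For each x_0, f_y(x_0, y) is a polynomial in y; find its integer roots y ∈ {−4, ..., 4}, then test f_x and f at those candidates.
  x = -4: f_y(-4, y) = -6*y**2 + 6*y + 44; no integer root y with |y| ≤ 4.
  x = -3: f_y(-3, y) = -6*y**2 + 2*y + 26; no integer root y with |y| ≤ 4.
  x = -2: f_y(-2, y) = -6*y**2 - 2*y + 12; no integer root y with |y| ≤ 4.
  x = -1: f_y(-1, y) = -6*y**2 - 6*y + 2; no integer root y with |y| ≤ 4.
  x = 0: f_y(0, y) = -6*y**2 - 10*y - 4; vanishes at y ∈ {-1}. (0, -1): f_x = 0, f = 0 — SINGULAR.
  x = 1: f_y(1, y) = -6*y**2 - 14*y - 6; no integer root y with |y| ≤ 4.
  x = 2: f_y(2, y) = -6*y**2 - 18*y - 4; no integer root y with |y| ≤ 4.
  x = 3: f_y(3, y) = -6*y**2 - 22*y + 2; no integer root y with |y| ≤ 4.
  x = 4: f_y(4, y) = -6*y**2 - 26*y + 12; no integer root y with |y| ≤ 4.
Only singular point on the grid: (0, -1).
Classify: substitute x = 0 + u, y = -1 + v and expand: f = -2*u**3 + 2*u**2*v - u**2 - 2*u*v**2 - 2*v**3 + v**2.
No constant or linear terms (consistent with a singular point). Quadratic part: -u**2 + v**2. Cubic part: -2*u**3 + 2*u**2*v - 2*u*v**2 - 2*v**3.
The quadratic part v**2 - u**2 = (v − u)(v + u) splits into two distinct linear factors, so there are two distinct tangent lines y − -1 = ±(x − 0) — this is a node (ordinary double point).
Classification: node.


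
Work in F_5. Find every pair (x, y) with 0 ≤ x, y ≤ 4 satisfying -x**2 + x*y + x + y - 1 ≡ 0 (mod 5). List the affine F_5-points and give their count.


Affine F_5-points: {(0, 1), (1, 3), (2, 1), (3, 3)}; count = 4.

For each of the 25 pairs (x, y) ∈ F_5², evaluate f(x, y) mod 5. Record the zeros.
  x = 0: [0↦4, 1↦0, 2↦1, 3↦2, 4↦3]  zeros at y ∈ {1}
  x = 1: [0↦4, 1↦1, 2↦3, 3↦0, 4↦2]  zeros at y ∈ {3}
  x = 2: [0↦2, 1↦0, 2↦3, 3↦1, 4↦4]  zeros at y ∈ {1}
  x = 3: [0↦3, 1↦2, 2↦1, 3↦0, 4↦4]  zeros at y ∈ {3}
  x = 4: [0↦2, 1↦2, 2↦2, 3↦2, 4↦2]  zeros at y ∈ ∅
Collecting zeros: affine points = {(0, 1), (1, 3), (2, 1), (3, 3)}.
Total count |C(F_5)_aff| = 4.


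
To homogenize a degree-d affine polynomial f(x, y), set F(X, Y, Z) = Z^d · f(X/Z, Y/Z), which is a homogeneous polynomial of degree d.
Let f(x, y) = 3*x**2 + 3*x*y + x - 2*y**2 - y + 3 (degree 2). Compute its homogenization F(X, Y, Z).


F(X, Y, Z) = 3*X**2 + 3*X*Y + X*Z - 2*Y**2 - Y*Z + 3*Z**2

deg(f) = 2.
Substitute x = X/Z, y = Y/Z into f, then multiply by Z^2.
  monomial 3·x^2·y^0 ↦ 3·X^2·Y^0·Z^0.
  monomial 3·x^1·y^1 ↦ 3·X^1·Y^1·Z^0.
  monomial 1·x^1·y^0 ↦ 1·X^1·Y^0·Z^1.
  monomial -2·x^0·y^2 ↦ -2·X^0·Y^2·Z^0.
  monomial -1·x^0·y^1 ↦ -1·X^0·Y^1·Z^1.
  monomial 3·x^0·y^0 ↦ 3·X^0·Y^0·Z^2.
Collecting: F(X, Y, Z) = 3*X**2 + 3*X*Y + X*Z - 2*Y**2 - Y*Z + 3*Z**2.


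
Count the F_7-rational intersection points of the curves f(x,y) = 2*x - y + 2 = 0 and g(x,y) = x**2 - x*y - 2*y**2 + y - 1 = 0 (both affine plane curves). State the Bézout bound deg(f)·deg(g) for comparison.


Common zeros: {(0, 2), (6, 0)}; count = 2; Bézout bound = 2.

deg(f) = 1, deg(g) = 2, so Bézout bound = 2.
Scan x ∈ F_7. For each x, list the y ∈ F_7 with f(x, y) ≡ 0 and those with g(x, y) ≡ 0 (mod 7); the common zeros in that column are the intersection.
  x = 0: f ≡ 0 at y ∈ {2}; g ≡ 0 at y ∈ {2}; common: {2}.
  x = 1: f ≡ 0 at y ∈ {4}; g ≡ 0 at y ∈ {0}; common: ∅.
  x = 2: f ≡ 0 at y ∈ {6}; g ≡ 0 at y ∈ {1, 2}; common: ∅.
  x = 3: f ≡ 0 at y ∈ {1}; g ≡ 0 at y ∈ ∅; common: ∅.
  x = 4: f ≡ 0 at y ∈ {3}; g ≡ 0 at y ∈ ∅; common: ∅.
  x = 5: f ≡ 0 at y ∈ {5}; g ≡ 0 at y ∈ ∅; common: ∅.
  x = 6: f ≡ 0 at y ∈ {0}; g ≡ 0 at y ∈ {0, 1}; common: {0}.
Collecting: common zeros = {(0, 2), (6, 0)}, so the count is 2.
Comparison with the Bézout bound: 2 ≤ 2 = deg(f)·deg(g), as expected for curves with no common component (the bound is attained).


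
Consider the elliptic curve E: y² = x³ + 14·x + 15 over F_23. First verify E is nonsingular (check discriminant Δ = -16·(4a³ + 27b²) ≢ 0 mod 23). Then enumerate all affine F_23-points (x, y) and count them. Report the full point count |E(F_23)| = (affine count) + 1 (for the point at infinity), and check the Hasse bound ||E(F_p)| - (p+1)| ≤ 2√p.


Affine points = {(5, 7), (5, 16), (6, 4), (6, 19), (8, 8), (8, 15), (12, 5), (12, 18), (13, 5), (13, 18), (15, 9), (15, 14), (18, 2), (18, 21), (21, 5), (21, 18), (22, 0)}; affine count = 17; |E(F_23)| = 18.

Discriminant check: Δ ∝ 4a³ + 27b² = 4·14³ + 27·15² = 4·2744 + 27·225 ≡ 8 (mod 23). Nonzero ⇒ E is nonsingular.
For each x ∈ F_23, compute rhs = x³ + 14·x + 15 mod 23, then count y ∈ F_23 with y² ≡ rhs.
  x = 0: rhs = 15, matching y values: none (0 points).
  x = 1: rhs = 7, matching y values: none (0 points).
  x = 2: rhs = 5, matching y values: none (0 points).
  x = 3: rhs = 15, matching y values: none (0 points).
  x = 4: rhs = 20, matching y values: none (0 points).
  x = 5: rhs = 3, matching y values: 7, 16 (2 points).
  x = 6: rhs = 16, matching y values: 4, 19 (2 points).
  x = 7: rhs = 19, matching y values: none (0 points).
  x = 8: rhs = 18, matching y values: 8, 15 (2 points).
  x = 9: rhs = 19, matching y values: none (0 points).
  x = 10: rhs = 5, matching y values: none (0 points).
  x = 11: rhs = 5, matching y values: none (0 points).
  x = 12: rhs = 2, matching y values: 5, 18 (2 points).
  x = 13: rhs = 2, matching y values: 5, 18 (2 points).
  x = 14: rhs = 11, matching y values: none (0 points).
  x = 15: rhs = 12, matching y values: 9, 14 (2 points).
  x = 16: rhs = 11, matching y values: none (0 points).
  x = 17: rhs = 14, matching y values: none (0 points).
  x = 18: rhs = 4, matching y values: 2, 21 (2 points).
  x = 19: rhs = 10, matching y values: none (0 points).
  x = 20: rhs = 15, matching y values: none (0 points).
  x = 21: rhs = 2, matching y values: 5, 18 (2 points).
  x = 22: rhs = 0, matching y values: 0 (1 points).
Total affine count: 17.
Full point count |E(F_23)| = 17 + 1 = 18.
Hasse bound: |18 − (23+1)| = |-6| = 6 ≤ 2√23 ≈ 9.5917 ✓.


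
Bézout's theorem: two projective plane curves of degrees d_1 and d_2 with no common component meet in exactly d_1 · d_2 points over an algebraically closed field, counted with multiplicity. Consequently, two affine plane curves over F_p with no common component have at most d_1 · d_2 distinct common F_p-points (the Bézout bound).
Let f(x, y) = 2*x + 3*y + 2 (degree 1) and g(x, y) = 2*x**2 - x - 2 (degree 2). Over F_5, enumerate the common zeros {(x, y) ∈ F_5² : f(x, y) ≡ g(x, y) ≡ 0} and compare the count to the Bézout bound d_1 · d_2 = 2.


Common zeros: ∅; count = 0; Bézout bound = 2.

deg(f) = 1, deg(g) = 2, so Bézout bound = 2.
Scan x ∈ F_5. For each x, list the y ∈ F_5 with f(x, y) ≡ 0 and those with g(x, y) ≡ 0 (mod 5); the common zeros in that column are the intersection.
  x = 0: f ≡ 0 at y ∈ {1}; g ≡ 0 at y ∈ ∅; common: ∅.
  x = 1: f ≡ 0 at y ∈ {2}; g ≡ 0 at y ∈ ∅; common: ∅.
  x = 2: f ≡ 0 at y ∈ {3}; g ≡ 0 at y ∈ ∅; common: ∅.
  x = 3: f ≡ 0 at y ∈ {4}; g ≡ 0 at y ∈ ∅; common: ∅.
  x = 4: f ≡ 0 at y ∈ {0}; g ≡ 0 at y ∈ ∅; common: ∅.
Collecting: common zeros = ∅, so the count is 0.
Comparison with the Bézout bound: 0 ≤ 2 = deg(f)·deg(g), as expected for curves with no common component (the affine F_5-count falls short of the bound because intersections may lie at infinity, over extension fields, or carry multiplicity).


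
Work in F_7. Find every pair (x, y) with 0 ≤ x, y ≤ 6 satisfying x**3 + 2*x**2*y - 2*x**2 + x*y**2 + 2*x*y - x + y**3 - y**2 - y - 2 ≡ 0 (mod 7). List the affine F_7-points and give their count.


Affine F_7-points: {(0, 2), (0, 4), (1, 1), (3, 5), (4, 4), (5, 2), (5, 3), (5, 5)}; count = 8.

For each of the 49 pairs (x, y) ∈ F_7², evaluate f(x, y) mod 7. Record the zeros.
  x = 0: [0↦5, 1↦4, 2↦0, 3↦6, 4↦0, 5↦2, 6↦4]  zeros at y ∈ {2, 4}
  x = 1: [0↦3, 1↦0, 2↦3, 3↦4, 4↦2, 5↦3, 6↦6]  zeros at y ∈ {1}
  x = 2: [0↦3, 1↦2, 2↦2, 3↦2, 4↦1, 5↦5, 6↦6]  zeros at y ∈ ∅
  x = 3: [0↦4, 1↦2, 2↦3, 3↦6, 4↦3, 5↦0, 6↦3]  zeros at y ∈ {5}
  x = 4: [0↦5, 1↦6, 2↦5, 3↦1, 4↦0, 5↦1, 6↦3]  zeros at y ∈ {4}
  x = 5: [0↦5, 1↦6, 2↦0, 3↦0, 4↦5, 5↦0, 6↦5]  zeros at y ∈ {2, 3, 5}
  x = 6: [0↦3, 1↦1, 2↦1, 3↦2, 4↦3, 5↦3, 6↦1]  zeros at y ∈ ∅
Collecting zeros: affine points = {(0, 2), (0, 4), (1, 1), (3, 5), (4, 4), (5, 2), (5, 3), (5, 5)}.
Total count |C(F_7)_aff| = 8.


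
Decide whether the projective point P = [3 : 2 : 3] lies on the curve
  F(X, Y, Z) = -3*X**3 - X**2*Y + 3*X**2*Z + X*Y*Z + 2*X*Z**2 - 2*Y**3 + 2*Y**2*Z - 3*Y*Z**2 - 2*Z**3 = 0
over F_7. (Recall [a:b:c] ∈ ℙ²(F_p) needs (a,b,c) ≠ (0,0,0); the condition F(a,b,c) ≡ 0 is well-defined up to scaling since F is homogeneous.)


F(3,2,3) ≡ 3 (mod 7); P is NOT on the curve.

Evaluate F(3, 2, 3) term-by-term (mod 7).
  -3*X**3 ↦ -3·27·1·1 = -81
  -X**2*Y ↦ -1·9·2·1 = -18
  3*X**2*Z ↦ 3·9·1·3 = 81
  X*Y*Z ↦ 1·3·2·3 = 18
  2*X*Z**2 ↦ 2·3·1·9 = 54
  -2*Y**3 ↦ -2·1·8·1 = -16
  2*Y**2*Z ↦ 2·1·4·3 = 24
  -3*Y*Z**2 ↦ -3·1·2·9 = -54
  -2*Z**3 ↦ -2·1·1·27 = -54
Sum: F(3, 2, 3) = (-81) + (-18) + (81) + (18) + (54) + (-16) + (24) + (-54) + (-54) = -46.
Reducing mod 7: -46 ≡ 3 (mod 7).
Since F(a, b, c) ≡ 3 ≠ 0 (mod 7), P does NOT lie on the curve.


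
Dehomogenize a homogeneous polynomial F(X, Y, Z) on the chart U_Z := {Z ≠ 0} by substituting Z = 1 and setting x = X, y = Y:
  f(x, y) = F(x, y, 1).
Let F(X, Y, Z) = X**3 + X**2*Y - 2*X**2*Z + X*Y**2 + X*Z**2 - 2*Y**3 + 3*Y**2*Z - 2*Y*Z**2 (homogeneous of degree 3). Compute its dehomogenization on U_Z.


f(x, y) = x**3 + x**2*y - 2*x**2 + x*y**2 + x - 2*y**3 + 3*y**2 - 2*y

On U_Z we set Z = 1. Each monomial c·X^i·Y^j·Z^k in F becomes c·x^i·y^j·1^k = c·x^i·y^j.
Substituting Z = 1: F(X, Y, 1) = x**3 + x**2*y - 2*x**2 + x*y**2 + x - 2*y**3 + 3*y**2 - 2*y.
Note: deg(f) ≤ deg(F) = 3; strict inequality happens when F is divisible by Z (lost terms).


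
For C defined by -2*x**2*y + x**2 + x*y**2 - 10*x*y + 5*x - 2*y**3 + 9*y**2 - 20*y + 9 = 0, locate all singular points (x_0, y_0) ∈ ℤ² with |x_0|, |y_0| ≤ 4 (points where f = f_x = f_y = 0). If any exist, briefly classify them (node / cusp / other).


Singular points: {(-2, 1)}; classification: node.

Compute partial derivatives:
  f_x = -4*x*y + 2*x + y**2 - 10*y + 5.
  f_y = -2*x**2 + 2*x*y - 10*x - 6*y**2 + 18*y - 20.
Scan x_0 ∈ {−4, ..., 4}. For each x_0, f_y(x_0, y) is a polynomial in y; find its integer roots y ∈ {−4, ..., 4}, then test f_x and f at those candidates.
  x = -4: f_y(-4, y) = -6*y**2 + 10*y - 12; no integer root y with |y| ≤ 4.
  x = -3: f_y(-3, y) = -6*y**2 + 12*y - 8; no integer root y with |y| ≤ 4.
  x = -2: f_y(-2, y) = -6*y**2 + 14*y - 8; vanishes at y ∈ {1}. (-2, 1): f_x = 0, f = 0 — SINGULAR.
  x = -1: f_y(-1, y) = -6*y**2 + 16*y - 12; no integer root y with |y| ≤ 4.
  x = 0: f_y(0, y) = -6*y**2 + 18*y - 20; no integer root y with |y| ≤ 4.
  x = 1: f_y(1, y) = -6*y**2 + 20*y - 32; no integer root y with |y| ≤ 4.
  x = 2: f_y(2, y) = -6*y**2 + 22*y - 48; no integer root y with |y| ≤ 4.
  x = 3: f_y(3, y) = -6*y**2 + 24*y - 68; no integer root y with |y| ≤ 4.
  x = 4: f_y(4, y) = -6*y**2 + 26*y - 92; no integer root y with |y| ≤ 4.
Only singular point on the grid: (-2, 1).
Classify: substitute x = -2 + u, y = 1 + v and expand: f = -2*u**2*v - u**2 + u*v**2 - 2*v**3 + v**2.
No constant or linear terms (consistent with a singular point). Quadratic part: -u**2 + v**2. Cubic part: -2*u**2*v + u*v**2 - 2*v**3.
The quadratic part v**2 - u**2 = (v − u)(v + u) splits into two distinct linear factors, so there are two distinct tangent lines y − 1 = ±(x − -2) — this is a node (ordinary double point).
Classification: node.


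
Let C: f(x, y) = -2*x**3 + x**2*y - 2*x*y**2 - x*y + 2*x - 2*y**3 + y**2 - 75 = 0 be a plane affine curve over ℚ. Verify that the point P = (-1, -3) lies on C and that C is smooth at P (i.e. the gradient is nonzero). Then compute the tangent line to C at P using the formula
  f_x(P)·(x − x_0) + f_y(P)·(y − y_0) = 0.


Tangent line at P: -13*x - 70*y - 223 = 0.

Step 1: f(-1, -3) = 0, so P lies on C.
Step 2: partial derivatives
  f_x(x, y) = -6*x**2 + 2*x*y - 2*y**2 - y + 2, f_y(x, y) = x**2 - 4*x*y - x - 6*y**2 + 2*y.
  f_x(P) = -13, f_y(P) = -70 (gradient nonzero, so P is smooth).
Step 3: tangent line at P: -13·(x − -1) + -70·(y − -3) = 0.
Expanding: -13*x - 70*y - 223 = 0.


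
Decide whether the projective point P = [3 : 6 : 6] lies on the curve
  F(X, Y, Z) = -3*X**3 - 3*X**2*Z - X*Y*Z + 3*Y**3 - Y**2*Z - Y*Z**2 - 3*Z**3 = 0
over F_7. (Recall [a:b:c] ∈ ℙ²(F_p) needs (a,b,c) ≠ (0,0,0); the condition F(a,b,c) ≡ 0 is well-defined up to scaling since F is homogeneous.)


F(3,6,6) ≡ 1 (mod 7); P is NOT on the curve.

Evaluate F(3, 6, 6) term-by-term (mod 7).
  -3*X**3 ↦ -3·27·1·1 = -81
  -3*X**2*Z ↦ -3·9·1·6 = -162
  -X*Y*Z ↦ -1·3·6·6 = -108
  3*Y**3 ↦ 3·1·216·1 = 648
  -Y**2*Z ↦ -1·1·36·6 = -216
  -Y*Z**2 ↦ -1·1·6·36 = -216
  -3*Z**3 ↦ -3·1·1·216 = -648
Sum: F(3, 6, 6) = (-81) + (-162) + (-108) + (648) + (-216) + (-216) + (-648) = -783.
Reducing mod 7: -783 ≡ 1 (mod 7).
Since F(a, b, c) ≡ 1 ≠ 0 (mod 7), P does NOT lie on the curve.


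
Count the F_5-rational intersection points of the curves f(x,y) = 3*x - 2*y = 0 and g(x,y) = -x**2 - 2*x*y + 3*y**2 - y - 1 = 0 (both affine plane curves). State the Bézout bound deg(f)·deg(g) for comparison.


Common zeros: ∅; count = 0; Bézout bound = 2.

deg(f) = 1, deg(g) = 2, so Bézout bound = 2.
Scan x ∈ F_5. For each x, list the y ∈ F_5 with f(x, y) ≡ 0 and those with g(x, y) ≡ 0 (mod 5); the common zeros in that column are the intersection.
  x = 0: f ≡ 0 at y ∈ {0}; g ≡ 0 at y ∈ ∅; common: ∅.
  x = 1: f ≡ 0 at y ∈ {4}; g ≡ 0 at y ∈ ∅; common: ∅.
  x = 2: f ≡ 0 at y ∈ {3}; g ≡ 0 at y ∈ {0}; common: ∅.
  x = 3: f ≡ 0 at y ∈ {2}; g ≡ 0 at y ∈ {0, 4}; common: ∅.
  x = 4: f ≡ 0 at y ∈ {1}; g ≡ 0 at y ∈ {4}; common: ∅.
Collecting: common zeros = ∅, so the count is 0.
Comparison with the Bézout bound: 0 ≤ 2 = deg(f)·deg(g), as expected for curves with no common component (the affine F_5-count falls short of the bound because intersections may lie at infinity, over extension fields, or carry multiplicity).


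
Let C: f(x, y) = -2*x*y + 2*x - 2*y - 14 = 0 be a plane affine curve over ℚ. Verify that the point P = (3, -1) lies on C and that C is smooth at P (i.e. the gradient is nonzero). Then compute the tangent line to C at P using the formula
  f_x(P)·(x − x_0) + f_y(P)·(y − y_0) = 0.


Tangent line at P: 4*x - 8*y - 20 = 0.

Step 1: f(3, -1) = 0, so P lies on C.
Step 2: partial derivatives
  f_x(x, y) = 2 - 2*y, f_y(x, y) = -2*x - 2.
  f_x(P) = 4, f_y(P) = -8 (gradient nonzero, so P is smooth).
Step 3: tangent line at P: 4·(x − 3) + -8·(y − -1) = 0.
Expanding: 4*x - 8*y - 20 = 0.


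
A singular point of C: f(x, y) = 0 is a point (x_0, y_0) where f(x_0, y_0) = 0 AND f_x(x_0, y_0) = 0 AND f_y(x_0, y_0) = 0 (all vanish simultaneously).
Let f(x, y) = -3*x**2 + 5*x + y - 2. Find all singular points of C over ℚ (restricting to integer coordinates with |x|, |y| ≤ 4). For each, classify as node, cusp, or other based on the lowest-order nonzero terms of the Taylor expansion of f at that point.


No singular points in the scanned grid; C is smooth there.

Compute partial derivatives:
  f_x = 5 - 6*x.
  f_y = 1.
f_y = 1 is a nonzero constant, so f_y never vanishes: no point (x, y) can satisfy f = f_x = f_y = 0. In particular no (x, y) ∈ {−4, ..., 4}² is singular; the curve is smooth.


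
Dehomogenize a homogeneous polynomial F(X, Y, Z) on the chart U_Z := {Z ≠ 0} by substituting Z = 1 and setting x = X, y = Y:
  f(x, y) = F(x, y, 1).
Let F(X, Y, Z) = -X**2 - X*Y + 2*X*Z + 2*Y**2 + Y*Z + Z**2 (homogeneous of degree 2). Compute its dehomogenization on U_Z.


f(x, y) = -x**2 - x*y + 2*x + 2*y**2 + y + 1

On U_Z we set Z = 1. Each monomial c·X^i·Y^j·Z^k in F becomes c·x^i·y^j·1^k = c·x^i·y^j.
Substituting Z = 1: F(X, Y, 1) = -x**2 - x*y + 2*x + 2*y**2 + y + 1.
Note: deg(f) ≤ deg(F) = 2; strict inequality happens when F is divisible by Z (lost terms).


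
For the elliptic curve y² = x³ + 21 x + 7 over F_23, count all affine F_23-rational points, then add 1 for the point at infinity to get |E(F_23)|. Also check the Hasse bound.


Affine points = {(1, 11), (1, 12), (6, 2), (6, 21), (12, 3), (12, 20), (13, 4), (13, 19), (14, 3), (14, 20), (16, 0), (20, 3), (20, 20), (21, 7), (21, 16), (22, 10), (22, 13)}; affine count = 17; |E(F_23)| = 18.

Discriminant check: Δ ∝ 4a³ + 27b² = 4·21³ + 27·7² = 4·9261 + 27·49 ≡ 3 (mod 23). Nonzero ⇒ E is nonsingular.
For each x ∈ F_23, compute rhs = x³ + 21·x + 7 mod 23, then count y ∈ F_23 with y² ≡ rhs.
  x = 0: rhs = 7, matching y values: none (0 points).
  x = 1: rhs = 6, matching y values: 11, 12 (2 points).
  x = 2: rhs = 11, matching y values: none (0 points).
  x = 3: rhs = 5, matching y values: none (0 points).
  x = 4: rhs = 17, matching y values: none (0 points).
  x = 5: rhs = 7, matching y values: none (0 points).
  x = 6: rhs = 4, matching y values: 2, 21 (2 points).
  x = 7: rhs = 14, matching y values: none (0 points).
  x = 8: rhs = 20, matching y values: none (0 points).
  x = 9: rhs = 5, matching y values: none (0 points).
  x = 10: rhs = 21, matching y values: none (0 points).
  x = 11: rhs = 5, matching y values: none (0 points).
  x = 12: rhs = 9, matching y values: 3, 20 (2 points).
  x = 13: rhs = 16, matching y values: 4, 19 (2 points).
  x = 14: rhs = 9, matching y values: 3, 20 (2 points).
  x = 15: rhs = 17, matching y values: none (0 points).
  x = 16: rhs = 0, matching y values: 0 (1 points).
  x = 17: rhs = 10, matching y values: none (0 points).
  x = 18: rhs = 7, matching y values: none (0 points).
  x = 19: rhs = 20, matching y values: none (0 points).
  x = 20: rhs = 9, matching y values: 3, 20 (2 points).
  x = 21: rhs = 3, matching y values: 7, 16 (2 points).
  x = 22: rhs = 8, matching y values: 10, 13 (2 points).
Total affine count: 17.
Full point count |E(F_23)| = 17 + 1 = 18.
Hasse bound: |18 − (23+1)| = |-6| = 6 ≤ 2√23 ≈ 9.5917 ✓.
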